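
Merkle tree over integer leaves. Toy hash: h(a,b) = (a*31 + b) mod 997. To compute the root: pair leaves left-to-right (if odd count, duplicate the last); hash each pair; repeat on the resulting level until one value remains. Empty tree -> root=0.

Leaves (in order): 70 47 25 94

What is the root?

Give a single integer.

L0: [70, 47, 25, 94]
L1: h(70,47)=(70*31+47)%997=223 h(25,94)=(25*31+94)%997=869 -> [223, 869]
L2: h(223,869)=(223*31+869)%997=803 -> [803]

Answer: 803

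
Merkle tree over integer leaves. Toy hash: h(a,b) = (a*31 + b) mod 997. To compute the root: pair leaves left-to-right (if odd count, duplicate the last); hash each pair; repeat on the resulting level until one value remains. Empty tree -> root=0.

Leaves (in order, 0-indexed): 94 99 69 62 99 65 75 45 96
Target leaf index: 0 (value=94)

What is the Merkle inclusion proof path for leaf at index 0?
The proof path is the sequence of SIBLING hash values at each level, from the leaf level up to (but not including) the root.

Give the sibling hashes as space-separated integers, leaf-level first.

L0 (leaves): [94, 99, 69, 62, 99, 65, 75, 45, 96], target index=0
L1: h(94,99)=(94*31+99)%997=22 [pair 0] h(69,62)=(69*31+62)%997=207 [pair 1] h(99,65)=(99*31+65)%997=143 [pair 2] h(75,45)=(75*31+45)%997=376 [pair 3] h(96,96)=(96*31+96)%997=81 [pair 4] -> [22, 207, 143, 376, 81]
  Sibling for proof at L0: 99
L2: h(22,207)=(22*31+207)%997=889 [pair 0] h(143,376)=(143*31+376)%997=821 [pair 1] h(81,81)=(81*31+81)%997=598 [pair 2] -> [889, 821, 598]
  Sibling for proof at L1: 207
L3: h(889,821)=(889*31+821)%997=464 [pair 0] h(598,598)=(598*31+598)%997=193 [pair 1] -> [464, 193]
  Sibling for proof at L2: 821
L4: h(464,193)=(464*31+193)%997=619 [pair 0] -> [619]
  Sibling for proof at L3: 193
Root: 619
Proof path (sibling hashes from leaf to root): [99, 207, 821, 193]

Answer: 99 207 821 193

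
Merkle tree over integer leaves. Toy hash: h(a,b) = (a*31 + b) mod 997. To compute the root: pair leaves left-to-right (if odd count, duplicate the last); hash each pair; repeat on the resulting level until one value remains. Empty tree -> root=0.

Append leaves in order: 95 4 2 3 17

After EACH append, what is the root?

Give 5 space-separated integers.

After append 95 (leaves=[95]):
  L0: [95]
  root=95
After append 4 (leaves=[95, 4]):
  L0: [95, 4]
  L1: h(95,4)=(95*31+4)%997=955 -> [955]
  root=955
After append 2 (leaves=[95, 4, 2]):
  L0: [95, 4, 2]
  L1: h(95,4)=(95*31+4)%997=955 h(2,2)=(2*31+2)%997=64 -> [955, 64]
  L2: h(955,64)=(955*31+64)%997=756 -> [756]
  root=756
After append 3 (leaves=[95, 4, 2, 3]):
  L0: [95, 4, 2, 3]
  L1: h(95,4)=(95*31+4)%997=955 h(2,3)=(2*31+3)%997=65 -> [955, 65]
  L2: h(955,65)=(955*31+65)%997=757 -> [757]
  root=757
After append 17 (leaves=[95, 4, 2, 3, 17]):
  L0: [95, 4, 2, 3, 17]
  L1: h(95,4)=(95*31+4)%997=955 h(2,3)=(2*31+3)%997=65 h(17,17)=(17*31+17)%997=544 -> [955, 65, 544]
  L2: h(955,65)=(955*31+65)%997=757 h(544,544)=(544*31+544)%997=459 -> [757, 459]
  L3: h(757,459)=(757*31+459)%997=995 -> [995]
  root=995

Answer: 95 955 756 757 995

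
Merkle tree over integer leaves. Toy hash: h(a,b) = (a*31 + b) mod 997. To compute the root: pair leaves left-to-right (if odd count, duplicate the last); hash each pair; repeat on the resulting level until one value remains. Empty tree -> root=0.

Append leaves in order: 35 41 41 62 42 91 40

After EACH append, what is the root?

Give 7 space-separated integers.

Answer: 35 129 326 347 924 498 385

Derivation:
After append 35 (leaves=[35]):
  L0: [35]
  root=35
After append 41 (leaves=[35, 41]):
  L0: [35, 41]
  L1: h(35,41)=(35*31+41)%997=129 -> [129]
  root=129
After append 41 (leaves=[35, 41, 41]):
  L0: [35, 41, 41]
  L1: h(35,41)=(35*31+41)%997=129 h(41,41)=(41*31+41)%997=315 -> [129, 315]
  L2: h(129,315)=(129*31+315)%997=326 -> [326]
  root=326
After append 62 (leaves=[35, 41, 41, 62]):
  L0: [35, 41, 41, 62]
  L1: h(35,41)=(35*31+41)%997=129 h(41,62)=(41*31+62)%997=336 -> [129, 336]
  L2: h(129,336)=(129*31+336)%997=347 -> [347]
  root=347
After append 42 (leaves=[35, 41, 41, 62, 42]):
  L0: [35, 41, 41, 62, 42]
  L1: h(35,41)=(35*31+41)%997=129 h(41,62)=(41*31+62)%997=336 h(42,42)=(42*31+42)%997=347 -> [129, 336, 347]
  L2: h(129,336)=(129*31+336)%997=347 h(347,347)=(347*31+347)%997=137 -> [347, 137]
  L3: h(347,137)=(347*31+137)%997=924 -> [924]
  root=924
After append 91 (leaves=[35, 41, 41, 62, 42, 91]):
  L0: [35, 41, 41, 62, 42, 91]
  L1: h(35,41)=(35*31+41)%997=129 h(41,62)=(41*31+62)%997=336 h(42,91)=(42*31+91)%997=396 -> [129, 336, 396]
  L2: h(129,336)=(129*31+336)%997=347 h(396,396)=(396*31+396)%997=708 -> [347, 708]
  L3: h(347,708)=(347*31+708)%997=498 -> [498]
  root=498
After append 40 (leaves=[35, 41, 41, 62, 42, 91, 40]):
  L0: [35, 41, 41, 62, 42, 91, 40]
  L1: h(35,41)=(35*31+41)%997=129 h(41,62)=(41*31+62)%997=336 h(42,91)=(42*31+91)%997=396 h(40,40)=(40*31+40)%997=283 -> [129, 336, 396, 283]
  L2: h(129,336)=(129*31+336)%997=347 h(396,283)=(396*31+283)%997=595 -> [347, 595]
  L3: h(347,595)=(347*31+595)%997=385 -> [385]
  root=385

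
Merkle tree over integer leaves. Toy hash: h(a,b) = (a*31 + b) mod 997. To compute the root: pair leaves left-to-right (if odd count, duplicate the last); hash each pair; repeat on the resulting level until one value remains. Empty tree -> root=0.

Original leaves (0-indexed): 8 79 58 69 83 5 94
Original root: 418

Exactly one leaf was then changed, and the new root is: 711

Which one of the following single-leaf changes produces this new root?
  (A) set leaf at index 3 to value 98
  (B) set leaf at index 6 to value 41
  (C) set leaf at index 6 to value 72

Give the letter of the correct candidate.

Original leaves: [8, 79, 58, 69, 83, 5, 94]
Target new root: 711
Try each candidate change and compute the resulting root:
Candidate A: set leaf[3] = 98 -> leaves = [8, 79, 58, 98, 83, 5, 94]
  L0: [8, 79, 58, 98, 83, 5, 94]
  L1: h(8,79)=(8*31+79)%997=327 h(58,98)=(58*31+98)%997=899 h(83,5)=(83*31+5)%997=584 h(94,94)=(94*31+94)%997=17 -> [327, 899, 584, 17]
  L2: h(327,899)=(327*31+899)%997=69 h(584,17)=(584*31+17)%997=175 -> [69, 175]
  L3: h(69,175)=(69*31+175)%997=320 -> [320]
  root = 320 != target 711
Candidate B: set leaf[6] = 41 -> leaves = [8, 79, 58, 69, 83, 5, 41]
  L0: [8, 79, 58, 69, 83, 5, 41]
  L1: h(8,79)=(8*31+79)%997=327 h(58,69)=(58*31+69)%997=870 h(83,5)=(83*31+5)%997=584 h(41,41)=(41*31+41)%997=315 -> [327, 870, 584, 315]
  L2: h(327,870)=(327*31+870)%997=40 h(584,315)=(584*31+315)%997=473 -> [40, 473]
  L3: h(40,473)=(40*31+473)%997=716 -> [716]
  root = 716 != target 711
Candidate C: set leaf[6] = 72 -> leaves = [8, 79, 58, 69, 83, 5, 72]
  L0: [8, 79, 58, 69, 83, 5, 72]
  L1: h(8,79)=(8*31+79)%997=327 h(58,69)=(58*31+69)%997=870 h(83,5)=(83*31+5)%997=584 h(72,72)=(72*31+72)%997=310 -> [327, 870, 584, 310]
  L2: h(327,870)=(327*31+870)%997=40 h(584,310)=(584*31+310)%997=468 -> [40, 468]
  L3: h(40,468)=(40*31+468)%997=711 -> [711]
  root = 711 == target 711  ** MATCH **
Candidate C produces the target root.

Answer: C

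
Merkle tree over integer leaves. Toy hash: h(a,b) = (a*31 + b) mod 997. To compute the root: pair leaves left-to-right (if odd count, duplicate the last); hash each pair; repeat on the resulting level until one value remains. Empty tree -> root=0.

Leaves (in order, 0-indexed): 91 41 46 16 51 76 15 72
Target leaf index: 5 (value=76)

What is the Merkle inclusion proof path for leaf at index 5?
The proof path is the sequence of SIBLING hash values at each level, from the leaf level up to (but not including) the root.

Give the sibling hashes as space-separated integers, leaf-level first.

L0 (leaves): [91, 41, 46, 16, 51, 76, 15, 72], target index=5
L1: h(91,41)=(91*31+41)%997=868 [pair 0] h(46,16)=(46*31+16)%997=445 [pair 1] h(51,76)=(51*31+76)%997=660 [pair 2] h(15,72)=(15*31+72)%997=537 [pair 3] -> [868, 445, 660, 537]
  Sibling for proof at L0: 51
L2: h(868,445)=(868*31+445)%997=434 [pair 0] h(660,537)=(660*31+537)%997=60 [pair 1] -> [434, 60]
  Sibling for proof at L1: 537
L3: h(434,60)=(434*31+60)%997=553 [pair 0] -> [553]
  Sibling for proof at L2: 434
Root: 553
Proof path (sibling hashes from leaf to root): [51, 537, 434]

Answer: 51 537 434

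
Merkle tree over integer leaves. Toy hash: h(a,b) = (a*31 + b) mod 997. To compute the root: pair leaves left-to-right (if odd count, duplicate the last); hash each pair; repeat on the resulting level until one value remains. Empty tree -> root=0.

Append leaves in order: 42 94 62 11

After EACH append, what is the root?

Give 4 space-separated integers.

After append 42 (leaves=[42]):
  L0: [42]
  root=42
After append 94 (leaves=[42, 94]):
  L0: [42, 94]
  L1: h(42,94)=(42*31+94)%997=399 -> [399]
  root=399
After append 62 (leaves=[42, 94, 62]):
  L0: [42, 94, 62]
  L1: h(42,94)=(42*31+94)%997=399 h(62,62)=(62*31+62)%997=987 -> [399, 987]
  L2: h(399,987)=(399*31+987)%997=395 -> [395]
  root=395
After append 11 (leaves=[42, 94, 62, 11]):
  L0: [42, 94, 62, 11]
  L1: h(42,94)=(42*31+94)%997=399 h(62,11)=(62*31+11)%997=936 -> [399, 936]
  L2: h(399,936)=(399*31+936)%997=344 -> [344]
  root=344

Answer: 42 399 395 344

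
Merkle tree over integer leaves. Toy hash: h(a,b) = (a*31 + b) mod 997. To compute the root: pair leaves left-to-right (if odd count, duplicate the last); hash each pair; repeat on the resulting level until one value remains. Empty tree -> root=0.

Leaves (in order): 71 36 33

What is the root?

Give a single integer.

L0: [71, 36, 33]
L1: h(71,36)=(71*31+36)%997=243 h(33,33)=(33*31+33)%997=59 -> [243, 59]
L2: h(243,59)=(243*31+59)%997=613 -> [613]

Answer: 613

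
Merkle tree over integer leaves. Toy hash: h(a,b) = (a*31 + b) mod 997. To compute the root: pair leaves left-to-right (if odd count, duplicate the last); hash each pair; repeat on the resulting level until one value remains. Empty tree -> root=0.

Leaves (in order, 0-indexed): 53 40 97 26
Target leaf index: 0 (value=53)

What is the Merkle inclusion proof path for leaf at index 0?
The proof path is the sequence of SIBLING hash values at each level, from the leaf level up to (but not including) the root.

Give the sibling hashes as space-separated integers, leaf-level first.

Answer: 40 42

Derivation:
L0 (leaves): [53, 40, 97, 26], target index=0
L1: h(53,40)=(53*31+40)%997=686 [pair 0] h(97,26)=(97*31+26)%997=42 [pair 1] -> [686, 42]
  Sibling for proof at L0: 40
L2: h(686,42)=(686*31+42)%997=371 [pair 0] -> [371]
  Sibling for proof at L1: 42
Root: 371
Proof path (sibling hashes from leaf to root): [40, 42]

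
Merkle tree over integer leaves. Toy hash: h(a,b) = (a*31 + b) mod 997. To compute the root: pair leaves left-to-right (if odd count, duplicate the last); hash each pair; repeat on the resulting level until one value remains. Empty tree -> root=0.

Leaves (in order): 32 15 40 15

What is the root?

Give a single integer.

Answer: 568

Derivation:
L0: [32, 15, 40, 15]
L1: h(32,15)=(32*31+15)%997=10 h(40,15)=(40*31+15)%997=258 -> [10, 258]
L2: h(10,258)=(10*31+258)%997=568 -> [568]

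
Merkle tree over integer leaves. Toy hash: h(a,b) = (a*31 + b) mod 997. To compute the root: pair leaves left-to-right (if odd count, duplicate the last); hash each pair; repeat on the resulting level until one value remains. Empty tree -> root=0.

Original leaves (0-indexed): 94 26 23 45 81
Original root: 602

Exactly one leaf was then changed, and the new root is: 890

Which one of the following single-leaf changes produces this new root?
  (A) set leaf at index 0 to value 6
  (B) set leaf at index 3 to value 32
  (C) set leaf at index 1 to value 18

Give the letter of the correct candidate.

Original leaves: [94, 26, 23, 45, 81]
Target new root: 890
Try each candidate change and compute the resulting root:
Candidate A: set leaf[0] = 6 -> leaves = [6, 26, 23, 45, 81]
  L0: [6, 26, 23, 45, 81]
  L1: h(6,26)=(6*31+26)%997=212 h(23,45)=(23*31+45)%997=758 h(81,81)=(81*31+81)%997=598 -> [212, 758, 598]
  L2: h(212,758)=(212*31+758)%997=351 h(598,598)=(598*31+598)%997=193 -> [351, 193]
  L3: h(351,193)=(351*31+193)%997=107 -> [107]
  root = 107 != target 890
Candidate B: set leaf[3] = 32 -> leaves = [94, 26, 23, 32, 81]
  L0: [94, 26, 23, 32, 81]
  L1: h(94,26)=(94*31+26)%997=946 h(23,32)=(23*31+32)%997=745 h(81,81)=(81*31+81)%997=598 -> [946, 745, 598]
  L2: h(946,745)=(946*31+745)%997=161 h(598,598)=(598*31+598)%997=193 -> [161, 193]
  L3: h(161,193)=(161*31+193)%997=199 -> [199]
  root = 199 != target 890
Candidate C: set leaf[1] = 18 -> leaves = [94, 18, 23, 45, 81]
  L0: [94, 18, 23, 45, 81]
  L1: h(94,18)=(94*31+18)%997=938 h(23,45)=(23*31+45)%997=758 h(81,81)=(81*31+81)%997=598 -> [938, 758, 598]
  L2: h(938,758)=(938*31+758)%997=923 h(598,598)=(598*31+598)%997=193 -> [923, 193]
  L3: h(923,193)=(923*31+193)%997=890 -> [890]
  root = 890 == target 890  ** MATCH **
Candidate C produces the target root.

Answer: C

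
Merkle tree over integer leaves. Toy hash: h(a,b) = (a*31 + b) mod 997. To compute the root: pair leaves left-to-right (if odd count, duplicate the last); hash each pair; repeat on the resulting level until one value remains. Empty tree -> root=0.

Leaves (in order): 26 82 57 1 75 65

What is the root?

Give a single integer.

Answer: 617

Derivation:
L0: [26, 82, 57, 1, 75, 65]
L1: h(26,82)=(26*31+82)%997=888 h(57,1)=(57*31+1)%997=771 h(75,65)=(75*31+65)%997=396 -> [888, 771, 396]
L2: h(888,771)=(888*31+771)%997=383 h(396,396)=(396*31+396)%997=708 -> [383, 708]
L3: h(383,708)=(383*31+708)%997=617 -> [617]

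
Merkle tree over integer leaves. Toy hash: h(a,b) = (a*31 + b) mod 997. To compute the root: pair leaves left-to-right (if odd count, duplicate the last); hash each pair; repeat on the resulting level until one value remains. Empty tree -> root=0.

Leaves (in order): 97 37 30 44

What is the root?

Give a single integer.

Answer: 623

Derivation:
L0: [97, 37, 30, 44]
L1: h(97,37)=(97*31+37)%997=53 h(30,44)=(30*31+44)%997=974 -> [53, 974]
L2: h(53,974)=(53*31+974)%997=623 -> [623]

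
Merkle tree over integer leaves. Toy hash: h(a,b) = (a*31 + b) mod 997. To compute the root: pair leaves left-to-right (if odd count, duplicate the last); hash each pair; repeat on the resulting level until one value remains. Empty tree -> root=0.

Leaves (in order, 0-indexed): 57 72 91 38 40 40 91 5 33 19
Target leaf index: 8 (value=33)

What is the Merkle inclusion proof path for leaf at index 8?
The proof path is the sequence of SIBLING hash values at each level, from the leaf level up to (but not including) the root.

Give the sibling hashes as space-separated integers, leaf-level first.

L0 (leaves): [57, 72, 91, 38, 40, 40, 91, 5, 33, 19], target index=8
L1: h(57,72)=(57*31+72)%997=842 [pair 0] h(91,38)=(91*31+38)%997=865 [pair 1] h(40,40)=(40*31+40)%997=283 [pair 2] h(91,5)=(91*31+5)%997=832 [pair 3] h(33,19)=(33*31+19)%997=45 [pair 4] -> [842, 865, 283, 832, 45]
  Sibling for proof at L0: 19
L2: h(842,865)=(842*31+865)%997=48 [pair 0] h(283,832)=(283*31+832)%997=632 [pair 1] h(45,45)=(45*31+45)%997=443 [pair 2] -> [48, 632, 443]
  Sibling for proof at L1: 45
L3: h(48,632)=(48*31+632)%997=126 [pair 0] h(443,443)=(443*31+443)%997=218 [pair 1] -> [126, 218]
  Sibling for proof at L2: 443
L4: h(126,218)=(126*31+218)%997=136 [pair 0] -> [136]
  Sibling for proof at L3: 126
Root: 136
Proof path (sibling hashes from leaf to root): [19, 45, 443, 126]

Answer: 19 45 443 126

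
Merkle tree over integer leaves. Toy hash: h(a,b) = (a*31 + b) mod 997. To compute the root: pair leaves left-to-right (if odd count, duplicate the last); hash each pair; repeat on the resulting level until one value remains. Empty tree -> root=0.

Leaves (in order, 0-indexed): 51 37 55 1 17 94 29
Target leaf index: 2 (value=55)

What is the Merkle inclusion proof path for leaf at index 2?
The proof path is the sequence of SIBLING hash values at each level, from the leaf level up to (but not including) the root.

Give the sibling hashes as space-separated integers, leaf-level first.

Answer: 1 621 239

Derivation:
L0 (leaves): [51, 37, 55, 1, 17, 94, 29], target index=2
L1: h(51,37)=(51*31+37)%997=621 [pair 0] h(55,1)=(55*31+1)%997=709 [pair 1] h(17,94)=(17*31+94)%997=621 [pair 2] h(29,29)=(29*31+29)%997=928 [pair 3] -> [621, 709, 621, 928]
  Sibling for proof at L0: 1
L2: h(621,709)=(621*31+709)%997=20 [pair 0] h(621,928)=(621*31+928)%997=239 [pair 1] -> [20, 239]
  Sibling for proof at L1: 621
L3: h(20,239)=(20*31+239)%997=859 [pair 0] -> [859]
  Sibling for proof at L2: 239
Root: 859
Proof path (sibling hashes from leaf to root): [1, 621, 239]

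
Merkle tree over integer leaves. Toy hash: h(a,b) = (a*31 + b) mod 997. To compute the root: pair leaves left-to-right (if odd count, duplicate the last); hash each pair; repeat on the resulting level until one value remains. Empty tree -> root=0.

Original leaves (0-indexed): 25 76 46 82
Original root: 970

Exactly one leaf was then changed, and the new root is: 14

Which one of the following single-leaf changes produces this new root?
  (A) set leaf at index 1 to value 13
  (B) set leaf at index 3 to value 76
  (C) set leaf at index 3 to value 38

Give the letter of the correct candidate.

Original leaves: [25, 76, 46, 82]
Target new root: 14
Try each candidate change and compute the resulting root:
Candidate A: set leaf[1] = 13 -> leaves = [25, 13, 46, 82]
  L0: [25, 13, 46, 82]
  L1: h(25,13)=(25*31+13)%997=788 h(46,82)=(46*31+82)%997=511 -> [788, 511]
  L2: h(788,511)=(788*31+511)%997=14 -> [14]
  root = 14 == target 14  ** MATCH **
Candidate B: set leaf[3] = 76 -> leaves = [25, 76, 46, 76]
  L0: [25, 76, 46, 76]
  L1: h(25,76)=(25*31+76)%997=851 h(46,76)=(46*31+76)%997=505 -> [851, 505]
  L2: h(851,505)=(851*31+505)%997=964 -> [964]
  root = 964 != target 14
Candidate C: set leaf[3] = 38 -> leaves = [25, 76, 46, 38]
  L0: [25, 76, 46, 38]
  L1: h(25,76)=(25*31+76)%997=851 h(46,38)=(46*31+38)%997=467 -> [851, 467]
  L2: h(851,467)=(851*31+467)%997=926 -> [926]
  root = 926 != target 14
Candidate A produces the target root.

Answer: A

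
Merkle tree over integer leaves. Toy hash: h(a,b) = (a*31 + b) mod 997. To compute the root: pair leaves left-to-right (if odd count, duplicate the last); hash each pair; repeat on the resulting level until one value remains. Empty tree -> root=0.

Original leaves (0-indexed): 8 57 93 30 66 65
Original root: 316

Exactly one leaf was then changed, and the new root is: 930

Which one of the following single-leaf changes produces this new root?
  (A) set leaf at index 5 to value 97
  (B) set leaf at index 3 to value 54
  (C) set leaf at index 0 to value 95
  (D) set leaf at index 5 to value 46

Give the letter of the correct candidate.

Original leaves: [8, 57, 93, 30, 66, 65]
Target new root: 930
Try each candidate change and compute the resulting root:
Candidate A: set leaf[5] = 97 -> leaves = [8, 57, 93, 30, 66, 97]
  L0: [8, 57, 93, 30, 66, 97]
  L1: h(8,57)=(8*31+57)%997=305 h(93,30)=(93*31+30)%997=919 h(66,97)=(66*31+97)%997=149 -> [305, 919, 149]
  L2: h(305,919)=(305*31+919)%997=404 h(149,149)=(149*31+149)%997=780 -> [404, 780]
  L3: h(404,780)=(404*31+780)%997=343 -> [343]
  root = 343 != target 930
Candidate B: set leaf[3] = 54 -> leaves = [8, 57, 93, 54, 66, 65]
  L0: [8, 57, 93, 54, 66, 65]
  L1: h(8,57)=(8*31+57)%997=305 h(93,54)=(93*31+54)%997=943 h(66,65)=(66*31+65)%997=117 -> [305, 943, 117]
  L2: h(305,943)=(305*31+943)%997=428 h(117,117)=(117*31+117)%997=753 -> [428, 753]
  L3: h(428,753)=(428*31+753)%997=63 -> [63]
  root = 63 != target 930
Candidate C: set leaf[0] = 95 -> leaves = [95, 57, 93, 30, 66, 65]
  L0: [95, 57, 93, 30, 66, 65]
  L1: h(95,57)=(95*31+57)%997=11 h(93,30)=(93*31+30)%997=919 h(66,65)=(66*31+65)%997=117 -> [11, 919, 117]
  L2: h(11,919)=(11*31+919)%997=263 h(117,117)=(117*31+117)%997=753 -> [263, 753]
  L3: h(263,753)=(263*31+753)%997=930 -> [930]
  root = 930 == target 930  ** MATCH **
Candidate D: set leaf[5] = 46 -> leaves = [8, 57, 93, 30, 66, 46]
  L0: [8, 57, 93, 30, 66, 46]
  L1: h(8,57)=(8*31+57)%997=305 h(93,30)=(93*31+30)%997=919 h(66,46)=(66*31+46)%997=98 -> [305, 919, 98]
  L2: h(305,919)=(305*31+919)%997=404 h(98,98)=(98*31+98)%997=145 -> [404, 145]
  L3: h(404,145)=(404*31+145)%997=705 -> [705]
  root = 705 != target 930
Candidate C produces the target root.

Answer: C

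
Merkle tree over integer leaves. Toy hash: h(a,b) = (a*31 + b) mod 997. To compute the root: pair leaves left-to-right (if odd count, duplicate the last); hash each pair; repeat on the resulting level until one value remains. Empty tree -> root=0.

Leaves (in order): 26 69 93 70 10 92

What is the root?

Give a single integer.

L0: [26, 69, 93, 70, 10, 92]
L1: h(26,69)=(26*31+69)%997=875 h(93,70)=(93*31+70)%997=959 h(10,92)=(10*31+92)%997=402 -> [875, 959, 402]
L2: h(875,959)=(875*31+959)%997=168 h(402,402)=(402*31+402)%997=900 -> [168, 900]
L3: h(168,900)=(168*31+900)%997=126 -> [126]

Answer: 126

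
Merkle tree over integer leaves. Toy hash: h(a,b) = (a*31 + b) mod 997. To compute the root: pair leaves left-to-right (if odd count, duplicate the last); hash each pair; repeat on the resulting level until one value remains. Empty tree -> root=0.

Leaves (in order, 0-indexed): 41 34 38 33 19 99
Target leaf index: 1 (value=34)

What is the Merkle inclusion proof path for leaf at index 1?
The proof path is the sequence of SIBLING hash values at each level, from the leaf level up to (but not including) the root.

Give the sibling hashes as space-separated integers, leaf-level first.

L0 (leaves): [41, 34, 38, 33, 19, 99], target index=1
L1: h(41,34)=(41*31+34)%997=308 [pair 0] h(38,33)=(38*31+33)%997=214 [pair 1] h(19,99)=(19*31+99)%997=688 [pair 2] -> [308, 214, 688]
  Sibling for proof at L0: 41
L2: h(308,214)=(308*31+214)%997=789 [pair 0] h(688,688)=(688*31+688)%997=82 [pair 1] -> [789, 82]
  Sibling for proof at L1: 214
L3: h(789,82)=(789*31+82)%997=613 [pair 0] -> [613]
  Sibling for proof at L2: 82
Root: 613
Proof path (sibling hashes from leaf to root): [41, 214, 82]

Answer: 41 214 82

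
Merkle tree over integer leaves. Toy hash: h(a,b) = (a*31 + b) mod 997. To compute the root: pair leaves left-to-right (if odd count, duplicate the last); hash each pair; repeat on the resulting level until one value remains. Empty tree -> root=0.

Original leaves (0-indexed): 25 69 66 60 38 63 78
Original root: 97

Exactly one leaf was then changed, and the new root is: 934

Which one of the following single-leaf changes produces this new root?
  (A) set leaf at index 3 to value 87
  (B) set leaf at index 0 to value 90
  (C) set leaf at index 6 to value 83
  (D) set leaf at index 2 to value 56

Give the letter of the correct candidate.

Original leaves: [25, 69, 66, 60, 38, 63, 78]
Target new root: 934
Try each candidate change and compute the resulting root:
Candidate A: set leaf[3] = 87 -> leaves = [25, 69, 66, 87, 38, 63, 78]
  L0: [25, 69, 66, 87, 38, 63, 78]
  L1: h(25,69)=(25*31+69)%997=844 h(66,87)=(66*31+87)%997=139 h(38,63)=(38*31+63)%997=244 h(78,78)=(78*31+78)%997=502 -> [844, 139, 244, 502]
  L2: h(844,139)=(844*31+139)%997=381 h(244,502)=(244*31+502)%997=90 -> [381, 90]
  L3: h(381,90)=(381*31+90)%997=934 -> [934]
  root = 934 == target 934  ** MATCH **
Candidate B: set leaf[0] = 90 -> leaves = [90, 69, 66, 60, 38, 63, 78]
  L0: [90, 69, 66, 60, 38, 63, 78]
  L1: h(90,69)=(90*31+69)%997=865 h(66,60)=(66*31+60)%997=112 h(38,63)=(38*31+63)%997=244 h(78,78)=(78*31+78)%997=502 -> [865, 112, 244, 502]
  L2: h(865,112)=(865*31+112)%997=8 h(244,502)=(244*31+502)%997=90 -> [8, 90]
  L3: h(8,90)=(8*31+90)%997=338 -> [338]
  root = 338 != target 934
Candidate C: set leaf[6] = 83 -> leaves = [25, 69, 66, 60, 38, 63, 83]
  L0: [25, 69, 66, 60, 38, 63, 83]
  L1: h(25,69)=(25*31+69)%997=844 h(66,60)=(66*31+60)%997=112 h(38,63)=(38*31+63)%997=244 h(83,83)=(83*31+83)%997=662 -> [844, 112, 244, 662]
  L2: h(844,112)=(844*31+112)%997=354 h(244,662)=(244*31+662)%997=250 -> [354, 250]
  L3: h(354,250)=(354*31+250)%997=257 -> [257]
  root = 257 != target 934
Candidate D: set leaf[2] = 56 -> leaves = [25, 69, 56, 60, 38, 63, 78]
  L0: [25, 69, 56, 60, 38, 63, 78]
  L1: h(25,69)=(25*31+69)%997=844 h(56,60)=(56*31+60)%997=799 h(38,63)=(38*31+63)%997=244 h(78,78)=(78*31+78)%997=502 -> [844, 799, 244, 502]
  L2: h(844,799)=(844*31+799)%997=44 h(244,502)=(244*31+502)%997=90 -> [44, 90]
  L3: h(44,90)=(44*31+90)%997=457 -> [457]
  root = 457 != target 934
Candidate A produces the target root.

Answer: A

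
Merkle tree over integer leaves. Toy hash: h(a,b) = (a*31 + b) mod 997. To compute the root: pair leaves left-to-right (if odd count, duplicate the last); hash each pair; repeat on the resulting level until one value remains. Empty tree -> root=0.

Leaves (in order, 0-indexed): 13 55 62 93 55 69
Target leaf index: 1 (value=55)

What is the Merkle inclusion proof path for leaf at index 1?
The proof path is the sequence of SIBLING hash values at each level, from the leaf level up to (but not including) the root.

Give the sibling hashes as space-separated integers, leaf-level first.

Answer: 13 21 936

Derivation:
L0 (leaves): [13, 55, 62, 93, 55, 69], target index=1
L1: h(13,55)=(13*31+55)%997=458 [pair 0] h(62,93)=(62*31+93)%997=21 [pair 1] h(55,69)=(55*31+69)%997=777 [pair 2] -> [458, 21, 777]
  Sibling for proof at L0: 13
L2: h(458,21)=(458*31+21)%997=261 [pair 0] h(777,777)=(777*31+777)%997=936 [pair 1] -> [261, 936]
  Sibling for proof at L1: 21
L3: h(261,936)=(261*31+936)%997=54 [pair 0] -> [54]
  Sibling for proof at L2: 936
Root: 54
Proof path (sibling hashes from leaf to root): [13, 21, 936]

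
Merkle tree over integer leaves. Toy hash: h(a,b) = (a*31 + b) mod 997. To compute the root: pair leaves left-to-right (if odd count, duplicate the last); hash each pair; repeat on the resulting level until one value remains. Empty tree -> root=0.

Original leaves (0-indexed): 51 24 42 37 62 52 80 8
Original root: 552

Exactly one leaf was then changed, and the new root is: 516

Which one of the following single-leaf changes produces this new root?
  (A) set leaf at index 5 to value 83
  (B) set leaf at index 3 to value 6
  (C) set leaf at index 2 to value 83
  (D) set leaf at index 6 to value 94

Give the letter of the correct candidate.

Answer: A

Derivation:
Original leaves: [51, 24, 42, 37, 62, 52, 80, 8]
Target new root: 516
Try each candidate change and compute the resulting root:
Candidate A: set leaf[5] = 83 -> leaves = [51, 24, 42, 37, 62, 83, 80, 8]
  L0: [51, 24, 42, 37, 62, 83, 80, 8]
  L1: h(51,24)=(51*31+24)%997=608 h(42,37)=(42*31+37)%997=342 h(62,83)=(62*31+83)%997=11 h(80,8)=(80*31+8)%997=494 -> [608, 342, 11, 494]
  L2: h(608,342)=(608*31+342)%997=247 h(11,494)=(11*31+494)%997=835 -> [247, 835]
  L3: h(247,835)=(247*31+835)%997=516 -> [516]
  root = 516 == target 516  ** MATCH **
Candidate B: set leaf[3] = 6 -> leaves = [51, 24, 42, 6, 62, 52, 80, 8]
  L0: [51, 24, 42, 6, 62, 52, 80, 8]
  L1: h(51,24)=(51*31+24)%997=608 h(42,6)=(42*31+6)%997=311 h(62,52)=(62*31+52)%997=977 h(80,8)=(80*31+8)%997=494 -> [608, 311, 977, 494]
  L2: h(608,311)=(608*31+311)%997=216 h(977,494)=(977*31+494)%997=871 -> [216, 871]
  L3: h(216,871)=(216*31+871)%997=588 -> [588]
  root = 588 != target 516
Candidate C: set leaf[2] = 83 -> leaves = [51, 24, 83, 37, 62, 52, 80, 8]
  L0: [51, 24, 83, 37, 62, 52, 80, 8]
  L1: h(51,24)=(51*31+24)%997=608 h(83,37)=(83*31+37)%997=616 h(62,52)=(62*31+52)%997=977 h(80,8)=(80*31+8)%997=494 -> [608, 616, 977, 494]
  L2: h(608,616)=(608*31+616)%997=521 h(977,494)=(977*31+494)%997=871 -> [521, 871]
  L3: h(521,871)=(521*31+871)%997=73 -> [73]
  root = 73 != target 516
Candidate D: set leaf[6] = 94 -> leaves = [51, 24, 42, 37, 62, 52, 94, 8]
  L0: [51, 24, 42, 37, 62, 52, 94, 8]
  L1: h(51,24)=(51*31+24)%997=608 h(42,37)=(42*31+37)%997=342 h(62,52)=(62*31+52)%997=977 h(94,8)=(94*31+8)%997=928 -> [608, 342, 977, 928]
  L2: h(608,342)=(608*31+342)%997=247 h(977,928)=(977*31+928)%997=308 -> [247, 308]
  L3: h(247,308)=(247*31+308)%997=986 -> [986]
  root = 986 != target 516
Candidate A produces the target root.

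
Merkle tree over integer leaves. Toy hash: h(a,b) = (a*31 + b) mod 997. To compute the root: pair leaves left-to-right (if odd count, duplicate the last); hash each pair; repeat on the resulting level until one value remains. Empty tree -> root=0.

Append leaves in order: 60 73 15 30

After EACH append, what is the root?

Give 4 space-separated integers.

Answer: 60 936 583 598

Derivation:
After append 60 (leaves=[60]):
  L0: [60]
  root=60
After append 73 (leaves=[60, 73]):
  L0: [60, 73]
  L1: h(60,73)=(60*31+73)%997=936 -> [936]
  root=936
After append 15 (leaves=[60, 73, 15]):
  L0: [60, 73, 15]
  L1: h(60,73)=(60*31+73)%997=936 h(15,15)=(15*31+15)%997=480 -> [936, 480]
  L2: h(936,480)=(936*31+480)%997=583 -> [583]
  root=583
After append 30 (leaves=[60, 73, 15, 30]):
  L0: [60, 73, 15, 30]
  L1: h(60,73)=(60*31+73)%997=936 h(15,30)=(15*31+30)%997=495 -> [936, 495]
  L2: h(936,495)=(936*31+495)%997=598 -> [598]
  root=598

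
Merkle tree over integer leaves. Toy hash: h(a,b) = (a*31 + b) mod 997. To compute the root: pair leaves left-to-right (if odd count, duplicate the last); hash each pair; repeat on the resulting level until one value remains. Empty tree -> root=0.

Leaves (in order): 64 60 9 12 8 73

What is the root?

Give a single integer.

L0: [64, 60, 9, 12, 8, 73]
L1: h(64,60)=(64*31+60)%997=50 h(9,12)=(9*31+12)%997=291 h(8,73)=(8*31+73)%997=321 -> [50, 291, 321]
L2: h(50,291)=(50*31+291)%997=844 h(321,321)=(321*31+321)%997=302 -> [844, 302]
L3: h(844,302)=(844*31+302)%997=544 -> [544]

Answer: 544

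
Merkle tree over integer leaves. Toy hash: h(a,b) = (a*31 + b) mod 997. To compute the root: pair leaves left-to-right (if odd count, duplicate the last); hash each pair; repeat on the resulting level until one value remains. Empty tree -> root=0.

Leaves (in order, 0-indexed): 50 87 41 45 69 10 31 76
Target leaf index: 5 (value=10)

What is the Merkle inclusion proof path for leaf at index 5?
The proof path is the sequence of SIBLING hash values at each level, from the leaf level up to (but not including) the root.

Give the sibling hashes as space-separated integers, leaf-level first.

L0 (leaves): [50, 87, 41, 45, 69, 10, 31, 76], target index=5
L1: h(50,87)=(50*31+87)%997=640 [pair 0] h(41,45)=(41*31+45)%997=319 [pair 1] h(69,10)=(69*31+10)%997=155 [pair 2] h(31,76)=(31*31+76)%997=40 [pair 3] -> [640, 319, 155, 40]
  Sibling for proof at L0: 69
L2: h(640,319)=(640*31+319)%997=219 [pair 0] h(155,40)=(155*31+40)%997=857 [pair 1] -> [219, 857]
  Sibling for proof at L1: 40
L3: h(219,857)=(219*31+857)%997=667 [pair 0] -> [667]
  Sibling for proof at L2: 219
Root: 667
Proof path (sibling hashes from leaf to root): [69, 40, 219]

Answer: 69 40 219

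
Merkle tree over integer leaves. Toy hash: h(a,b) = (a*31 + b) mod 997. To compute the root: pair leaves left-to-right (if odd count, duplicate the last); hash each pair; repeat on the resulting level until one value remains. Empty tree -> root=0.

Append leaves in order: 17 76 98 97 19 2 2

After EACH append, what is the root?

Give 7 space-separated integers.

Answer: 17 603 892 891 218 671 144

Derivation:
After append 17 (leaves=[17]):
  L0: [17]
  root=17
After append 76 (leaves=[17, 76]):
  L0: [17, 76]
  L1: h(17,76)=(17*31+76)%997=603 -> [603]
  root=603
After append 98 (leaves=[17, 76, 98]):
  L0: [17, 76, 98]
  L1: h(17,76)=(17*31+76)%997=603 h(98,98)=(98*31+98)%997=145 -> [603, 145]
  L2: h(603,145)=(603*31+145)%997=892 -> [892]
  root=892
After append 97 (leaves=[17, 76, 98, 97]):
  L0: [17, 76, 98, 97]
  L1: h(17,76)=(17*31+76)%997=603 h(98,97)=(98*31+97)%997=144 -> [603, 144]
  L2: h(603,144)=(603*31+144)%997=891 -> [891]
  root=891
After append 19 (leaves=[17, 76, 98, 97, 19]):
  L0: [17, 76, 98, 97, 19]
  L1: h(17,76)=(17*31+76)%997=603 h(98,97)=(98*31+97)%997=144 h(19,19)=(19*31+19)%997=608 -> [603, 144, 608]
  L2: h(603,144)=(603*31+144)%997=891 h(608,608)=(608*31+608)%997=513 -> [891, 513]
  L3: h(891,513)=(891*31+513)%997=218 -> [218]
  root=218
After append 2 (leaves=[17, 76, 98, 97, 19, 2]):
  L0: [17, 76, 98, 97, 19, 2]
  L1: h(17,76)=(17*31+76)%997=603 h(98,97)=(98*31+97)%997=144 h(19,2)=(19*31+2)%997=591 -> [603, 144, 591]
  L2: h(603,144)=(603*31+144)%997=891 h(591,591)=(591*31+591)%997=966 -> [891, 966]
  L3: h(891,966)=(891*31+966)%997=671 -> [671]
  root=671
After append 2 (leaves=[17, 76, 98, 97, 19, 2, 2]):
  L0: [17, 76, 98, 97, 19, 2, 2]
  L1: h(17,76)=(17*31+76)%997=603 h(98,97)=(98*31+97)%997=144 h(19,2)=(19*31+2)%997=591 h(2,2)=(2*31+2)%997=64 -> [603, 144, 591, 64]
  L2: h(603,144)=(603*31+144)%997=891 h(591,64)=(591*31+64)%997=439 -> [891, 439]
  L3: h(891,439)=(891*31+439)%997=144 -> [144]
  root=144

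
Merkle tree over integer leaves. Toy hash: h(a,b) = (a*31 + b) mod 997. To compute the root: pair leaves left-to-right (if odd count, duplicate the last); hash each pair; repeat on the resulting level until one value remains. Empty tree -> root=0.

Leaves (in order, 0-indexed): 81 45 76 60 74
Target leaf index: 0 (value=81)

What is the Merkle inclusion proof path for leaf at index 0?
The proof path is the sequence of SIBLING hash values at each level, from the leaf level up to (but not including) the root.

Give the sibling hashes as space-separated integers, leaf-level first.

L0 (leaves): [81, 45, 76, 60, 74], target index=0
L1: h(81,45)=(81*31+45)%997=562 [pair 0] h(76,60)=(76*31+60)%997=422 [pair 1] h(74,74)=(74*31+74)%997=374 [pair 2] -> [562, 422, 374]
  Sibling for proof at L0: 45
L2: h(562,422)=(562*31+422)%997=895 [pair 0] h(374,374)=(374*31+374)%997=4 [pair 1] -> [895, 4]
  Sibling for proof at L1: 422
L3: h(895,4)=(895*31+4)%997=830 [pair 0] -> [830]
  Sibling for proof at L2: 4
Root: 830
Proof path (sibling hashes from leaf to root): [45, 422, 4]

Answer: 45 422 4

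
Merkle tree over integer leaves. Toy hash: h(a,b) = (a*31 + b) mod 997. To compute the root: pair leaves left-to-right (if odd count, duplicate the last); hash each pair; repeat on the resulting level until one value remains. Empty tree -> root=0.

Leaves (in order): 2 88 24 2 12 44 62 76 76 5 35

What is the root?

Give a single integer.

Answer: 369

Derivation:
L0: [2, 88, 24, 2, 12, 44, 62, 76, 76, 5, 35]
L1: h(2,88)=(2*31+88)%997=150 h(24,2)=(24*31+2)%997=746 h(12,44)=(12*31+44)%997=416 h(62,76)=(62*31+76)%997=4 h(76,5)=(76*31+5)%997=367 h(35,35)=(35*31+35)%997=123 -> [150, 746, 416, 4, 367, 123]
L2: h(150,746)=(150*31+746)%997=411 h(416,4)=(416*31+4)%997=936 h(367,123)=(367*31+123)%997=533 -> [411, 936, 533]
L3: h(411,936)=(411*31+936)%997=716 h(533,533)=(533*31+533)%997=107 -> [716, 107]
L4: h(716,107)=(716*31+107)%997=369 -> [369]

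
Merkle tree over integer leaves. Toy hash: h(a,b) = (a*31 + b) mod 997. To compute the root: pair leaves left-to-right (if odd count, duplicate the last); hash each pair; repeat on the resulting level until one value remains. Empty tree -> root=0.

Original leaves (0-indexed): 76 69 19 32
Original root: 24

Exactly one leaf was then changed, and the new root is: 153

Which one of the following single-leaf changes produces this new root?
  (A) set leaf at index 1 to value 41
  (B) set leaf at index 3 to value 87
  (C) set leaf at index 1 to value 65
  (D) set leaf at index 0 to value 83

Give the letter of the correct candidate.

Original leaves: [76, 69, 19, 32]
Target new root: 153
Try each candidate change and compute the resulting root:
Candidate A: set leaf[1] = 41 -> leaves = [76, 41, 19, 32]
  L0: [76, 41, 19, 32]
  L1: h(76,41)=(76*31+41)%997=403 h(19,32)=(19*31+32)%997=621 -> [403, 621]
  L2: h(403,621)=(403*31+621)%997=153 -> [153]
  root = 153 == target 153  ** MATCH **
Candidate B: set leaf[3] = 87 -> leaves = [76, 69, 19, 87]
  L0: [76, 69, 19, 87]
  L1: h(76,69)=(76*31+69)%997=431 h(19,87)=(19*31+87)%997=676 -> [431, 676]
  L2: h(431,676)=(431*31+676)%997=79 -> [79]
  root = 79 != target 153
Candidate C: set leaf[1] = 65 -> leaves = [76, 65, 19, 32]
  L0: [76, 65, 19, 32]
  L1: h(76,65)=(76*31+65)%997=427 h(19,32)=(19*31+32)%997=621 -> [427, 621]
  L2: h(427,621)=(427*31+621)%997=897 -> [897]
  root = 897 != target 153
Candidate D: set leaf[0] = 83 -> leaves = [83, 69, 19, 32]
  L0: [83, 69, 19, 32]
  L1: h(83,69)=(83*31+69)%997=648 h(19,32)=(19*31+32)%997=621 -> [648, 621]
  L2: h(648,621)=(648*31+621)%997=769 -> [769]
  root = 769 != target 153
Candidate A produces the target root.

Answer: A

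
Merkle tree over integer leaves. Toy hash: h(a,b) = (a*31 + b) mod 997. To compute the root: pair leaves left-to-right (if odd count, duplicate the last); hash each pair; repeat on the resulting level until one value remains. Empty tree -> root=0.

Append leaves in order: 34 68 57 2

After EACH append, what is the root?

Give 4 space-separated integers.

After append 34 (leaves=[34]):
  L0: [34]
  root=34
After append 68 (leaves=[34, 68]):
  L0: [34, 68]
  L1: h(34,68)=(34*31+68)%997=125 -> [125]
  root=125
After append 57 (leaves=[34, 68, 57]):
  L0: [34, 68, 57]
  L1: h(34,68)=(34*31+68)%997=125 h(57,57)=(57*31+57)%997=827 -> [125, 827]
  L2: h(125,827)=(125*31+827)%997=714 -> [714]
  root=714
After append 2 (leaves=[34, 68, 57, 2]):
  L0: [34, 68, 57, 2]
  L1: h(34,68)=(34*31+68)%997=125 h(57,2)=(57*31+2)%997=772 -> [125, 772]
  L2: h(125,772)=(125*31+772)%997=659 -> [659]
  root=659

Answer: 34 125 714 659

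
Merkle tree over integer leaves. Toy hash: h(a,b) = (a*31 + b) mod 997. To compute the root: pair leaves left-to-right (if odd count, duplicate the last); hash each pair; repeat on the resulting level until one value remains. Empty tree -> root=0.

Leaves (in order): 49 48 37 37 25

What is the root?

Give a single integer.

Answer: 907

Derivation:
L0: [49, 48, 37, 37, 25]
L1: h(49,48)=(49*31+48)%997=570 h(37,37)=(37*31+37)%997=187 h(25,25)=(25*31+25)%997=800 -> [570, 187, 800]
L2: h(570,187)=(570*31+187)%997=908 h(800,800)=(800*31+800)%997=675 -> [908, 675]
L3: h(908,675)=(908*31+675)%997=907 -> [907]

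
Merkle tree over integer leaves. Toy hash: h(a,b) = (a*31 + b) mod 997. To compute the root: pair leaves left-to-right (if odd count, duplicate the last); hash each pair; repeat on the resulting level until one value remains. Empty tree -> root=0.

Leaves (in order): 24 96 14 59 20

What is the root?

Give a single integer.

Answer: 538

Derivation:
L0: [24, 96, 14, 59, 20]
L1: h(24,96)=(24*31+96)%997=840 h(14,59)=(14*31+59)%997=493 h(20,20)=(20*31+20)%997=640 -> [840, 493, 640]
L2: h(840,493)=(840*31+493)%997=611 h(640,640)=(640*31+640)%997=540 -> [611, 540]
L3: h(611,540)=(611*31+540)%997=538 -> [538]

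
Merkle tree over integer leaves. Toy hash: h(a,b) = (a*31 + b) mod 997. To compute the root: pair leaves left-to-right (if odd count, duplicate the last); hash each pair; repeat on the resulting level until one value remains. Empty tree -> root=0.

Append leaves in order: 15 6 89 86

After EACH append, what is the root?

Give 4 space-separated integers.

Answer: 15 471 500 497

Derivation:
After append 15 (leaves=[15]):
  L0: [15]
  root=15
After append 6 (leaves=[15, 6]):
  L0: [15, 6]
  L1: h(15,6)=(15*31+6)%997=471 -> [471]
  root=471
After append 89 (leaves=[15, 6, 89]):
  L0: [15, 6, 89]
  L1: h(15,6)=(15*31+6)%997=471 h(89,89)=(89*31+89)%997=854 -> [471, 854]
  L2: h(471,854)=(471*31+854)%997=500 -> [500]
  root=500
After append 86 (leaves=[15, 6, 89, 86]):
  L0: [15, 6, 89, 86]
  L1: h(15,6)=(15*31+6)%997=471 h(89,86)=(89*31+86)%997=851 -> [471, 851]
  L2: h(471,851)=(471*31+851)%997=497 -> [497]
  root=497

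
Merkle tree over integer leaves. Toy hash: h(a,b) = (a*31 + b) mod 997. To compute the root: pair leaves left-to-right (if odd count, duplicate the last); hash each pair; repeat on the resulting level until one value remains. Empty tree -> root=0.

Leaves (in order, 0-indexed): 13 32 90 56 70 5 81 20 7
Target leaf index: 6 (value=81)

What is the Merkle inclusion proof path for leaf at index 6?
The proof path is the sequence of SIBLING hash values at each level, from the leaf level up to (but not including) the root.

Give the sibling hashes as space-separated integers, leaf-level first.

L0 (leaves): [13, 32, 90, 56, 70, 5, 81, 20, 7], target index=6
L1: h(13,32)=(13*31+32)%997=435 [pair 0] h(90,56)=(90*31+56)%997=852 [pair 1] h(70,5)=(70*31+5)%997=181 [pair 2] h(81,20)=(81*31+20)%997=537 [pair 3] h(7,7)=(7*31+7)%997=224 [pair 4] -> [435, 852, 181, 537, 224]
  Sibling for proof at L0: 20
L2: h(435,852)=(435*31+852)%997=379 [pair 0] h(181,537)=(181*31+537)%997=166 [pair 1] h(224,224)=(224*31+224)%997=189 [pair 2] -> [379, 166, 189]
  Sibling for proof at L1: 181
L3: h(379,166)=(379*31+166)%997=948 [pair 0] h(189,189)=(189*31+189)%997=66 [pair 1] -> [948, 66]
  Sibling for proof at L2: 379
L4: h(948,66)=(948*31+66)%997=541 [pair 0] -> [541]
  Sibling for proof at L3: 66
Root: 541
Proof path (sibling hashes from leaf to root): [20, 181, 379, 66]

Answer: 20 181 379 66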